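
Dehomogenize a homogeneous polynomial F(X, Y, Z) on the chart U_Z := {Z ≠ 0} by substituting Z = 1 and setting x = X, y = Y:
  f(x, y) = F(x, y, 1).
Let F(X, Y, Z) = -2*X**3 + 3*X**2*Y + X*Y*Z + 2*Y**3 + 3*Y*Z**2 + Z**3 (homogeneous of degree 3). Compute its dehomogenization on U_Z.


f(x, y) = -2*x**3 + 3*x**2*y + x*y + 2*y**3 + 3*y + 1

On U_Z we set Z = 1. Each monomial c·X^i·Y^j·Z^k in F becomes c·x^i·y^j·1^k = c·x^i·y^j.
Substituting Z = 1: F(X, Y, 1) = -2*x**3 + 3*x**2*y + x*y + 2*y**3 + 3*y + 1.
Note: deg(f) ≤ deg(F) = 3; strict inequality happens when F is divisible by Z (lost terms).


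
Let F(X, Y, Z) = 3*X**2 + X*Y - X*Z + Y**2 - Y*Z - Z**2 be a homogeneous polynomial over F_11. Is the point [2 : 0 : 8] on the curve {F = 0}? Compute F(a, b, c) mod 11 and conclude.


F(2,0,8) ≡ 9 (mod 11); P is NOT on the curve.

Evaluate F(2, 0, 8) term-by-term (mod 11).
  3*X**2 ↦ 3·4·1·1 = 12
  X*Y ↦ 1·2·0·1 = 0
  -X*Z ↦ -1·2·1·8 = -16
  Y**2 ↦ 1·1·0·1 = 0
  -Y*Z ↦ -1·1·0·8 = 0
  -Z**2 ↦ -1·1·1·64 = -64
Sum: F(2, 0, 8) = (12) + (0) + (-16) + (0) + (0) + (-64) = -68.
Reducing mod 11: -68 ≡ 9 (mod 11).
Since F(a, b, c) ≡ 9 ≠ 0 (mod 11), P does NOT lie on the curve.


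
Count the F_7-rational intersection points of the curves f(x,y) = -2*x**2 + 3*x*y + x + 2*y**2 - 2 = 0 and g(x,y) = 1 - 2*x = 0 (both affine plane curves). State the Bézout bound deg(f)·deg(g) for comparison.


Common zeros: ∅; count = 0; Bézout bound = 2.

deg(f) = 2, deg(g) = 1, so Bézout bound = 2.
Scan x ∈ F_7. For each x, list the y ∈ F_7 with f(x, y) ≡ 0 and those with g(x, y) ≡ 0 (mod 7); the common zeros in that column are the intersection.
  x = 0: f ≡ 0 at y ∈ {1, 6}; g ≡ 0 at y ∈ ∅; common: ∅.
  x = 1: f ≡ 0 at y ∈ ∅; g ≡ 0 at y ∈ ∅; common: ∅.
  x = 2: f ≡ 0 at y ∈ {1, 3}; g ≡ 0 at y ∈ ∅; common: ∅.
  x = 3: f ≡ 0 at y ∈ {3}; g ≡ 0 at y ∈ ∅; common: ∅.
  x = 4: f ≡ 0 at y ∈ ∅; g ≡ 0 at y ∈ {0, 1, 2, 3, 4, 5, 6}; common: ∅.
  x = 5: f ≡ 0 at y ∈ ∅; g ≡ 0 at y ∈ ∅; common: ∅.
  x = 6: f ≡ 0 at y ∈ {6}; g ≡ 0 at y ∈ ∅; common: ∅.
Collecting: common zeros = ∅, so the count is 0.
Comparison with the Bézout bound: 0 ≤ 2 = deg(f)·deg(g), as expected for curves with no common component (the affine F_7-count falls short of the bound because intersections may lie at infinity, over extension fields, or carry multiplicity).


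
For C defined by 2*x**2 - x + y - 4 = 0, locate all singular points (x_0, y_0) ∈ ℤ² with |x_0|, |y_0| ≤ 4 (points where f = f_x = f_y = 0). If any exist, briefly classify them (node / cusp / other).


No singular points in the scanned grid; C is smooth there.

Compute partial derivatives:
  f_x = 4*x - 1.
  f_y = 1.
f_y = 1 is a nonzero constant, so f_y never vanishes: no point (x, y) can satisfy f = f_x = f_y = 0. In particular no (x, y) ∈ {−4, ..., 4}² is singular; the curve is smooth.


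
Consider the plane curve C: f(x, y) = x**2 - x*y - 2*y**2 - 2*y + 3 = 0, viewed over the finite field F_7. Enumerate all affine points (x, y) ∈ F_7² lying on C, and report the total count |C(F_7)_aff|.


Affine F_7-points: {(0, 3), (2, 0), (2, 5), (3, 3), (3, 5), (5, 0)}; count = 6.

For each of the 49 pairs (x, y) ∈ F_7², evaluate f(x, y) mod 7. Record the zeros.
  x = 0: [0↦3, 1↦6, 2↦5, 3↦0, 4↦5, 5↦6, 6↦3]  zeros at y ∈ {3}
  x = 1: [0↦4, 1↦6, 2↦4, 3↦5, 4↦2, 5↦2, 6↦5]  zeros at y ∈ ∅
  x = 2: [0↦0, 1↦1, 2↦5, 3↦5, 4↦1, 5↦0, 6↦2]  zeros at y ∈ {0, 5}
  x = 3: [0↦5, 1↦5, 2↦1, 3↦0, 4↦2, 5↦0, 6↦1]  zeros at y ∈ {3, 5}
  x = 4: [0↦5, 1↦4, 2↦6, 3↦4, 4↦5, 5↦2, 6↦2]  zeros at y ∈ ∅
  x = 5: [0↦0, 1↦5, 2↦6, 3↦3, 4↦3, 5↦6, 6↦5]  zeros at y ∈ {0}
  x = 6: [0↦4, 1↦1, 2↦1, 3↦4, 4↦3, 5↦5, 6↦3]  zeros at y ∈ ∅
Collecting zeros: affine points = {(0, 3), (2, 0), (2, 5), (3, 3), (3, 5), (5, 0)}.
Total count |C(F_7)_aff| = 6.


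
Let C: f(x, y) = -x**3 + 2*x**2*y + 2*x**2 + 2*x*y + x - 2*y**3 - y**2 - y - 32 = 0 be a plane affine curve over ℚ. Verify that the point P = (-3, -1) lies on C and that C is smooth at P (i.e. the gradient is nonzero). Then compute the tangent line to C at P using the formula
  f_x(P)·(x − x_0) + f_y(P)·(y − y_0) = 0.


Tangent line at P: -28*x + 7*y - 77 = 0.

Step 1: f(-3, -1) = 0, so P lies on C.
Step 2: partial derivatives
  f_x(x, y) = -3*x**2 + 4*x*y + 4*x + 2*y + 1, f_y(x, y) = 2*x**2 + 2*x - 6*y**2 - 2*y - 1.
  f_x(P) = -28, f_y(P) = 7 (gradient nonzero, so P is smooth).
Step 3: tangent line at P: -28·(x − -3) + 7·(y − -1) = 0.
Expanding: -28*x + 7*y - 77 = 0.


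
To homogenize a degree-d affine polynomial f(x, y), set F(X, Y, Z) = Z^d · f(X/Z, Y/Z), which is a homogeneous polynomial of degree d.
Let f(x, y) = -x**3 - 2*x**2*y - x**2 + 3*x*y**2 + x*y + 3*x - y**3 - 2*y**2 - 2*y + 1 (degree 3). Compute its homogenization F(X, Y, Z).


F(X, Y, Z) = -X**3 - 2*X**2*Y - X**2*Z + 3*X*Y**2 + X*Y*Z + 3*X*Z**2 - Y**3 - 2*Y**2*Z - 2*Y*Z**2 + Z**3

deg(f) = 3.
Substitute x = X/Z, y = Y/Z into f, then multiply by Z^3.
  monomial -1·x^3·y^0 ↦ -1·X^3·Y^0·Z^0.
  monomial -2·x^2·y^1 ↦ -2·X^2·Y^1·Z^0.
  monomial -1·x^2·y^0 ↦ -1·X^2·Y^0·Z^1.
  monomial 3·x^1·y^2 ↦ 3·X^1·Y^2·Z^0.
  monomial 1·x^1·y^1 ↦ 1·X^1·Y^1·Z^1.
  monomial 3·x^1·y^0 ↦ 3·X^1·Y^0·Z^2.
  monomial -1·x^0·y^3 ↦ -1·X^0·Y^3·Z^0.
  monomial -2·x^0·y^2 ↦ -2·X^0·Y^2·Z^1.
  monomial -2·x^0·y^1 ↦ -2·X^0·Y^1·Z^2.
  monomial 1·x^0·y^0 ↦ 1·X^0·Y^0·Z^3.
Collecting: F(X, Y, Z) = -X**3 - 2*X**2*Y - X**2*Z + 3*X*Y**2 + X*Y*Z + 3*X*Z**2 - Y**3 - 2*Y**2*Z - 2*Y*Z**2 + Z**3.


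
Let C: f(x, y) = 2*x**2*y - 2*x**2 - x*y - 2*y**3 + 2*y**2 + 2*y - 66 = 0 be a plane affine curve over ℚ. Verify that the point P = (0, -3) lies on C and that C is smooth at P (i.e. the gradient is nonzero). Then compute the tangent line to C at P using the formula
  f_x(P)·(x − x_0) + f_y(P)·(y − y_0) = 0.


Tangent line at P: 3*x - 64*y - 192 = 0.

Step 1: f(0, -3) = 0, so P lies on C.
Step 2: partial derivatives
  f_x(x, y) = 4*x*y - 4*x - y, f_y(x, y) = 2*x**2 - x - 6*y**2 + 4*y + 2.
  f_x(P) = 3, f_y(P) = -64 (gradient nonzero, so P is smooth).
Step 3: tangent line at P: 3·(x − 0) + -64·(y − -3) = 0.
Expanding: 3*x - 64*y - 192 = 0.


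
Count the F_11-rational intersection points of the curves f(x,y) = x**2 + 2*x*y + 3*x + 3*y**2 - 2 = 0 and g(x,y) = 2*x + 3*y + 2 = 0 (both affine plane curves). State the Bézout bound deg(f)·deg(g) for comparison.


Common zeros: ∅; count = 0; Bézout bound = 2.

deg(f) = 2, deg(g) = 1, so Bézout bound = 2.
Scan x ∈ F_11. For each x, list the y ∈ F_11 with f(x, y) ≡ 0 and those with g(x, y) ≡ 0 (mod 11); the common zeros in that column are the intersection.
  x = 0: f ≡ 0 at y ∈ ∅; g ≡ 0 at y ∈ {3}; common: ∅.
  x = 1: f ≡ 0 at y ∈ ∅; g ≡ 0 at y ∈ {6}; common: ∅.
  x = 2: f ≡ 0 at y ∈ ∅; g ≡ 0 at y ∈ {9}; common: ∅.
  x = 3: f ≡ 0 at y ∈ {4, 5}; g ≡ 0 at y ∈ {1}; common: ∅.
  x = 4: f ≡ 0 at y ∈ {3, 9}; g ≡ 0 at y ∈ {4}; common: ∅.
  x = 5: f ≡ 0 at y ∈ ∅; g ≡ 0 at y ∈ {7}; common: ∅.
  x = 6: f ≡ 0 at y ∈ {2, 5}; g ≡ 0 at y ∈ {10}; common: ∅.
  x = 7: f ≡ 0 at y ∈ ∅; g ≡ 0 at y ∈ {2}; common: ∅.
  x = 8: f ≡ 0 at y ∈ {4, 9}; g ≡ 0 at y ∈ {5}; common: ∅.
  x = 9: f ≡ 0 at y ∈ {2, 3}; g ≡ 0 at y ∈ {8}; common: ∅.
  x = 10: f ≡ 0 at y ∈ ∅; g ≡ 0 at y ∈ {0}; common: ∅.
Collecting: common zeros = ∅, so the count is 0.
Comparison with the Bézout bound: 0 ≤ 2 = deg(f)·deg(g), as expected for curves with no common component (the affine F_11-count falls short of the bound because intersections may lie at infinity, over extension fields, or carry multiplicity).


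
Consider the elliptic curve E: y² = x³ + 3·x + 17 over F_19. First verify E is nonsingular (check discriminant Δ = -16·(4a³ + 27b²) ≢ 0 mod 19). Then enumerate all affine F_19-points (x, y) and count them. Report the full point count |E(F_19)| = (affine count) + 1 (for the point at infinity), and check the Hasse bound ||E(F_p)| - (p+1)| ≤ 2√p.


Affine points = {(0, 6), (0, 13), (4, 6), (4, 13), (5, 9), (5, 10), (6, 2), (6, 17), (7, 1), (7, 18), (13, 7), (13, 12), (15, 6), (15, 13), (16, 0)}; affine count = 15; |E(F_19)| = 16.

Discriminant check: Δ ∝ 4a³ + 27b² = 4·3³ + 27·17² = 4·27 + 27·289 ≡ 7 (mod 19). Nonzero ⇒ E is nonsingular.
For each x ∈ F_19, compute rhs = x³ + 3·x + 17 mod 19, then count y ∈ F_19 with y² ≡ rhs.
  x = 0: rhs = 17, matching y values: 6, 13 (2 points).
  x = 1: rhs = 2, matching y values: none (0 points).
  x = 2: rhs = 12, matching y values: none (0 points).
  x = 3: rhs = 15, matching y values: none (0 points).
  x = 4: rhs = 17, matching y values: 6, 13 (2 points).
  x = 5: rhs = 5, matching y values: 9, 10 (2 points).
  x = 6: rhs = 4, matching y values: 2, 17 (2 points).
  x = 7: rhs = 1, matching y values: 1, 18 (2 points).
  x = 8: rhs = 2, matching y values: none (0 points).
  x = 9: rhs = 13, matching y values: none (0 points).
  x = 10: rhs = 2, matching y values: none (0 points).
  x = 11: rhs = 13, matching y values: none (0 points).
  x = 12: rhs = 14, matching y values: none (0 points).
  x = 13: rhs = 11, matching y values: 7, 12 (2 points).
  x = 14: rhs = 10, matching y values: none (0 points).
  x = 15: rhs = 17, matching y values: 6, 13 (2 points).
  x = 16: rhs = 0, matching y values: 0 (1 points).
  x = 17: rhs = 3, matching y values: none (0 points).
  x = 18: rhs = 13, matching y values: none (0 points).
Total affine count: 15.
Full point count |E(F_19)| = 15 + 1 = 16.
Hasse bound: |16 − (19+1)| = |-4| = 4 ≤ 2√19 ≈ 8.7178 ✓.


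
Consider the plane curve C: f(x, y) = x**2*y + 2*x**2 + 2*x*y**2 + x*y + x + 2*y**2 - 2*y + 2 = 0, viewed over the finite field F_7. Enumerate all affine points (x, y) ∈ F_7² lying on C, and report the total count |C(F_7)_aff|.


Affine F_7-points: {(0, 3), (0, 5), (1, 2), (1, 5), (2, 5), (2, 6), (3, 5), (3, 6), (4, 3), (4, 5), (5, 2), (5, 5), (6, 5)}; count = 13.

For each of the 49 pairs (x, y) ∈ F_7², evaluate f(x, y) mod 7. Record the zeros.
  x = 0: [0↦2, 1↦2, 2↦6, 3↦0, 4↦5, 5↦0, 6↦6]  zeros at y ∈ {3, 5}
  x = 1: [0↦5, 1↦2, 2↦0, 3↦6, 4↦6, 5↦0, 6↦2]  zeros at y ∈ {2, 5}
  x = 2: [0↦5, 1↦1, 2↦2, 3↦1, 4↦5, 5↦0, 6↦0]  zeros at y ∈ {5, 6}
  x = 3: [0↦2, 1↦6, 2↦5, 3↦6, 4↦2, 5↦0, 6↦0]  zeros at y ∈ {5, 6}
  x = 4: [0↦3, 1↦3, 2↦2, 3↦0, 4↦4, 5↦0, 6↦2]  zeros at y ∈ {3, 5}
  x = 5: [0↦1, 1↦6, 2↦0, 3↦4, 4↦4, 5↦0, 6↦6]  zeros at y ∈ {2, 5}
  x = 6: [0↦3, 1↦1, 2↦6, 3↦4, 4↦2, 5↦0, 6↦5]  zeros at y ∈ {5}
Collecting zeros: affine points = {(0, 3), (0, 5), (1, 2), (1, 5), (2, 5), (2, 6), (3, 5), (3, 6), (4, 3), (4, 5), (5, 2), (5, 5), (6, 5)}.
Total count |C(F_7)_aff| = 13.


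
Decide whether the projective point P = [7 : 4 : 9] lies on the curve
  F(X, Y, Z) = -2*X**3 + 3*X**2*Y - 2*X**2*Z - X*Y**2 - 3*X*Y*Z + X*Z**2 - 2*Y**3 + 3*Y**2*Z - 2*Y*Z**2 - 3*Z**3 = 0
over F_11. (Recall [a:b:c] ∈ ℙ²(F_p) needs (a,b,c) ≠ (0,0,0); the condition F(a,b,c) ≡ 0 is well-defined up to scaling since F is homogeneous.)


F(7,4,9) ≡ 5 (mod 11); P is NOT on the curve.

Evaluate F(7, 4, 9) term-by-term (mod 11).
  -2*X**3 ↦ -2·343·1·1 = -686
  3*X**2*Y ↦ 3·49·4·1 = 588
  -2*X**2*Z ↦ -2·49·1·9 = -882
  -X*Y**2 ↦ -1·7·16·1 = -112
  -3*X*Y*Z ↦ -3·7·4·9 = -756
  X*Z**2 ↦ 1·7·1·81 = 567
  -2*Y**3 ↦ -2·1·64·1 = -128
  3*Y**2*Z ↦ 3·1·16·9 = 432
  -2*Y*Z**2 ↦ -2·1·4·81 = -648
  -3*Z**3 ↦ -3·1·1·729 = -2187
Sum: F(7, 4, 9) = (-686) + (588) + (-882) + (-112) + (-756) + (567) + (-128) + (432) + (-648) + (-2187) = -3812.
Reducing mod 11: -3812 ≡ 5 (mod 11).
Since F(a, b, c) ≡ 5 ≠ 0 (mod 11), P does NOT lie on the curve.


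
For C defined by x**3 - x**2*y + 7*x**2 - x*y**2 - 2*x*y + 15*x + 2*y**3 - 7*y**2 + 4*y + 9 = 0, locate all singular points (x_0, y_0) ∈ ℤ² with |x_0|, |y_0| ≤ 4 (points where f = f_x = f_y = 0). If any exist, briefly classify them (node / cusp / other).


Singular points: {(-2, 1)}; classification: cusp.

Compute partial derivatives:
  f_x = 3*x**2 - 2*x*y + 14*x - y**2 - 2*y + 15.
  f_y = -x**2 - 2*x*y - 2*x + 6*y**2 - 14*y + 4.
Scan x_0 ∈ {−4, ..., 4}. For each x_0, f_y(x_0, y) is a polynomial in y; find its integer roots y ∈ {−4, ..., 4}, then test f_x and f at those candidates.
  x = -4: f_y(-4, y) = 6*y**2 - 6*y - 4; no integer root y with |y| ≤ 4.
  x = -3: f_y(-3, y) = 6*y**2 - 8*y + 1; no integer root y with |y| ≤ 4.
  x = -2: f_y(-2, y) = 6*y**2 - 10*y + 4; vanishes at y ∈ {1}. (-2, 1): f_x = 0, f = 0 — SINGULAR.
  x = -1: f_y(-1, y) = 6*y**2 - 12*y + 5; no integer root y with |y| ≤ 4.
  x = 0: f_y(0, y) = 6*y**2 - 14*y + 4; vanishes at y ∈ {2}. (0, 2): f_x = 7 ≠ 0.
  x = 1: f_y(1, y) = 6*y**2 - 16*y + 1; no integer root y with |y| ≤ 4.
  x = 2: f_y(2, y) = 6*y**2 - 18*y - 4; no integer root y with |y| ≤ 4.
  x = 3: f_y(3, y) = 6*y**2 - 20*y - 11; no integer root y with |y| ≤ 4.
  x = 4: f_y(4, y) = 6*y**2 - 22*y - 20; no integer root y with |y| ≤ 4.
Only singular point on the grid: (-2, 1).
Classify: substitute x = -2 + u, y = 1 + v and expand: f = u**3 - u**2*v - u*v**2 + 2*v**3 + v**2.
No constant or linear terms (consistent with a singular point). Quadratic part: v**2. Cubic part: u**3 - u**2*v - u*v**2 + 2*v**3.
The quadratic part v**2 is a perfect square, so there is a single (double) tangent line v = 0, i.e. y = 1. Restricting the cubic part to that line (v = 0) leaves u**3 ≠ 0, so f is not divisible by v and the branch is v² ≈ -u**3 to lowest order — this is a cusp.
Classification: cusp.


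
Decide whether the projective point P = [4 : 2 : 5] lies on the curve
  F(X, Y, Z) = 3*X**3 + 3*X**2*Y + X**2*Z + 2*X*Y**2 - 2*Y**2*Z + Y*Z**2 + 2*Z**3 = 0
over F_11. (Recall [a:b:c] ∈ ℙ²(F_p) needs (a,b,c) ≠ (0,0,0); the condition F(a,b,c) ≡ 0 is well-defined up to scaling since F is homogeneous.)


F(4,2,5) ≡ 0 (mod 11); P is on the curve.

Evaluate F(4, 2, 5) term-by-term (mod 11).
  3*X**3 ↦ 3·64·1·1 = 192
  3*X**2*Y ↦ 3·16·2·1 = 96
  X**2*Z ↦ 1·16·1·5 = 80
  2*X*Y**2 ↦ 2·4·4·1 = 32
  -2*Y**2*Z ↦ -2·1·4·5 = -40
  Y*Z**2 ↦ 1·1·2·25 = 50
  2*Z**3 ↦ 2·1·1·125 = 250
Sum: F(4, 2, 5) = (192) + (96) + (80) + (32) + (-40) + (50) + (250) = 660.
Reducing mod 11: 660 ≡ 0 (mod 11).
Since F(a, b, c) ≡ 0 (mod 11), P lies on the curve.


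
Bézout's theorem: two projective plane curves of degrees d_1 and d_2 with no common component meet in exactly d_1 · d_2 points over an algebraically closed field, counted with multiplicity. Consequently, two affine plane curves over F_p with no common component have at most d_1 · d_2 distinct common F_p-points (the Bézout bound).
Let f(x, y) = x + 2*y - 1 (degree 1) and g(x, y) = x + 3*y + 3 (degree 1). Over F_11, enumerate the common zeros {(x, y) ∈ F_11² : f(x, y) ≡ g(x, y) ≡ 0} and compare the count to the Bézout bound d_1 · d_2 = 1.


Common zeros: {(9, 7)}; count = 1; Bézout bound = 1.

deg(f) = 1, deg(g) = 1, so Bézout bound = 1.
Scan x ∈ F_11. For each x, list the y ∈ F_11 with f(x, y) ≡ 0 and those with g(x, y) ≡ 0 (mod 11); the common zeros in that column are the intersection.
  x = 0: f ≡ 0 at y ∈ {6}; g ≡ 0 at y ∈ {10}; common: ∅.
  x = 1: f ≡ 0 at y ∈ {0}; g ≡ 0 at y ∈ {6}; common: ∅.
  x = 2: f ≡ 0 at y ∈ {5}; g ≡ 0 at y ∈ {2}; common: ∅.
  x = 3: f ≡ 0 at y ∈ {10}; g ≡ 0 at y ∈ {9}; common: ∅.
  x = 4: f ≡ 0 at y ∈ {4}; g ≡ 0 at y ∈ {5}; common: ∅.
  x = 5: f ≡ 0 at y ∈ {9}; g ≡ 0 at y ∈ {1}; common: ∅.
  x = 6: f ≡ 0 at y ∈ {3}; g ≡ 0 at y ∈ {8}; common: ∅.
  x = 7: f ≡ 0 at y ∈ {8}; g ≡ 0 at y ∈ {4}; common: ∅.
  x = 8: f ≡ 0 at y ∈ {2}; g ≡ 0 at y ∈ {0}; common: ∅.
  x = 9: f ≡ 0 at y ∈ {7}; g ≡ 0 at y ∈ {7}; common: {7}.
  x = 10: f ≡ 0 at y ∈ {1}; g ≡ 0 at y ∈ {3}; common: ∅.
Collecting: common zeros = {(9, 7)}, so the count is 1.
Comparison with the Bézout bound: 1 ≤ 1 = deg(f)·deg(g), as expected for curves with no common component (the bound is attained).


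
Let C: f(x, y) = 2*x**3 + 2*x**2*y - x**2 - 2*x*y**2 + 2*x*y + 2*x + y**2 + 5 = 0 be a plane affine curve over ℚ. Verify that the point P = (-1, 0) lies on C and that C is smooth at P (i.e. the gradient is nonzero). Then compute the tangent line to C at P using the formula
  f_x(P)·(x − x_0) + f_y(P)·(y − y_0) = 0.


Tangent line at P: 10*x + 10 = 0.

Step 1: f(-1, 0) = 0, so P lies on C.
Step 2: partial derivatives
  f_x(x, y) = 6*x**2 + 4*x*y - 2*x - 2*y**2 + 2*y + 2, f_y(x, y) = 2*x**2 - 4*x*y + 2*x + 2*y.
  f_x(P) = 10, f_y(P) = 0 (gradient nonzero, so P is smooth).
Step 3: tangent line at P: 10·(x − -1) + 0·(y − 0) = 0.
Expanding: 10*x + 10 = 0.


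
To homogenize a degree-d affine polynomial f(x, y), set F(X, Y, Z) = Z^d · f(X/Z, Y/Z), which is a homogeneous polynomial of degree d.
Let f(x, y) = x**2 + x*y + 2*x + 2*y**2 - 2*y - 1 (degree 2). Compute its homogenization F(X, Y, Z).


F(X, Y, Z) = X**2 + X*Y + 2*X*Z + 2*Y**2 - 2*Y*Z - Z**2

deg(f) = 2.
Substitute x = X/Z, y = Y/Z into f, then multiply by Z^2.
  monomial 1·x^2·y^0 ↦ 1·X^2·Y^0·Z^0.
  monomial 1·x^1·y^1 ↦ 1·X^1·Y^1·Z^0.
  monomial 2·x^1·y^0 ↦ 2·X^1·Y^0·Z^1.
  monomial 2·x^0·y^2 ↦ 2·X^0·Y^2·Z^0.
  monomial -2·x^0·y^1 ↦ -2·X^0·Y^1·Z^1.
  monomial -1·x^0·y^0 ↦ -1·X^0·Y^0·Z^2.
Collecting: F(X, Y, Z) = X**2 + X*Y + 2*X*Z + 2*Y**2 - 2*Y*Z - Z**2.


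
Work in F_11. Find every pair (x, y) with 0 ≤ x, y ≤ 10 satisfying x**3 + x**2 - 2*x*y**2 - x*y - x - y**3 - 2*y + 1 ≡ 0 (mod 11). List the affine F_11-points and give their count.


Affine F_11-points: {(0, 2), (2, 0), (2, 9), (3, 1), (3, 7), (3, 8), (4, 0), (5, 5), (6, 3), (8, 4), (10, 2)}; count = 11.

For each of the 121 pairs (x, y) ∈ F_11², evaluate f(x, y) mod 11. Record the zeros.
  x = 0: [0↦1, 1↦9, 2↦0, 3↦1, 4↦6, 5↦9, 6↦4, 7↦7, 8↦1, 9↦2, 10↦4]  zeros at y ∈ {2}
  x = 1: [0↦2, 1↦7, 2↦2, 3↦3, 4↦4, 5↦10, 6↦4, 7↦2, 8↦9, 9↦8, 10↦4]  zeros at y ∈ ∅
  x = 2: [0↦0, 1↦2, 2↦1, 3↦2, 4↦10, 5↦8, 6↦1, 7↦5, 8↦3, 9↦0, 10↦1]  zeros at y ∈ {0, 9}
  x = 3: [0↦1, 1↦0, 2↦3, 3↦4, 4↦8, 5↦9, 6↦1, 7↦0, 8↦0, 9↦6, 10↦1]  zeros at y ∈ {1, 7, 8}
  x = 4: [0↦0, 1↦7, 2↦3, 3↦4, 4↦4, 5↦8, 6↦10, 7↦4, 8↦6, 9↦10, 10↦10]  zeros at y ∈ {0}
  x = 5: [0↦3, 1↦7, 2↦7, 3↦8, 4↦4, 5↦0, 6↦1, 7↦1, 8↦5, 9↦7, 10↦1]  zeros at y ∈ {5}
  x = 6: [0↦5, 1↦6, 2↦10, 3↦0, 4↦3, 5↦2, 6↦2, 7↦8, 8↦3, 9↦3, 10↦2]  zeros at y ∈ {3}
  x = 7: [0↦1, 1↦10, 2↦7, 3↦8, 4↦7, 5↦9, 6↦8, 7↦9, 8↦6, 9↦4, 10↦8]  zeros at y ∈ ∅
  x = 8: [0↦8, 1↦3, 2↦4, 3↦5, 4↦0, 5↦5, 6↦3, 7↦10, 8↦9, 9↦5, 10↦3]  zeros at y ∈ {4}
  x = 9: [0↦10, 1↦2, 2↦7, 3↦8, 4↦10, 5↦7, 6↦4, 7↦6, 8↦7, 9↦1, 10↦4]  zeros at y ∈ ∅
  x = 10: [0↦2, 1↦2, 2↦0, 3↦1, 4↦10, 5↦10, 6↦6, 7↦3, 8↦6, 9↦9, 10↦6]  zeros at y ∈ {2}
Collecting zeros: affine points = {(0, 2), (2, 0), (2, 9), (3, 1), (3, 7), (3, 8), (4, 0), (5, 5), (6, 3), (8, 4), (10, 2)}.
Total count |C(F_11)_aff| = 11.


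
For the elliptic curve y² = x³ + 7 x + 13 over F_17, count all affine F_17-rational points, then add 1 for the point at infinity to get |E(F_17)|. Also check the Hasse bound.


Affine points = {(0, 8), (0, 9), (1, 2), (1, 15), (2, 1), (2, 16), (6, 4), (6, 13), (14, 4), (14, 13), (15, 5), (15, 12)}; affine count = 12; |E(F_17)| = 13.

Discriminant check: Δ ∝ 4a³ + 27b² = 4·7³ + 27·13² = 4·343 + 27·169 ≡ 2 (mod 17). Nonzero ⇒ E is nonsingular.
For each x ∈ F_17, compute rhs = x³ + 7·x + 13 mod 17, then count y ∈ F_17 with y² ≡ rhs.
  x = 0: rhs = 13, matching y values: 8, 9 (2 points).
  x = 1: rhs = 4, matching y values: 2, 15 (2 points).
  x = 2: rhs = 1, matching y values: 1, 16 (2 points).
  x = 3: rhs = 10, matching y values: none (0 points).
  x = 4: rhs = 3, matching y values: none (0 points).
  x = 5: rhs = 3, matching y values: none (0 points).
  x = 6: rhs = 16, matching y values: 4, 13 (2 points).
  x = 7: rhs = 14, matching y values: none (0 points).
  x = 8: rhs = 3, matching y values: none (0 points).
  x = 9: rhs = 6, matching y values: none (0 points).
  x = 10: rhs = 12, matching y values: none (0 points).
  x = 11: rhs = 10, matching y values: none (0 points).
  x = 12: rhs = 6, matching y values: none (0 points).
  x = 13: rhs = 6, matching y values: none (0 points).
  x = 14: rhs = 16, matching y values: 4, 13 (2 points).
  x = 15: rhs = 8, matching y values: 5, 12 (2 points).
  x = 16: rhs = 5, matching y values: none (0 points).
Total affine count: 12.
Full point count |E(F_17)| = 12 + 1 = 13.
Hasse bound: |13 − (17+1)| = |-5| = 5 ≤ 2√17 ≈ 8.2462 ✓.


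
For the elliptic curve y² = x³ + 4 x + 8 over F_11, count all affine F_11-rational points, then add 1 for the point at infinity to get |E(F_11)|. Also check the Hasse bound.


Affine points = {(3, 5), (3, 6), (4, 0), (7, 4), (7, 7), (9, 5), (9, 6), (10, 5), (10, 6)}; affine count = 9; |E(F_11)| = 10.

Discriminant check: Δ ∝ 4a³ + 27b² = 4·4³ + 27·8² = 4·64 + 27·64 ≡ 4 (mod 11). Nonzero ⇒ E is nonsingular.
For each x ∈ F_11, compute rhs = x³ + 4·x + 8 mod 11, then count y ∈ F_11 with y² ≡ rhs.
  x = 0: rhs = 8, matching y values: none (0 points).
  x = 1: rhs = 2, matching y values: none (0 points).
  x = 2: rhs = 2, matching y values: none (0 points).
  x = 3: rhs = 3, matching y values: 5, 6 (2 points).
  x = 4: rhs = 0, matching y values: 0 (1 points).
  x = 5: rhs = 10, matching y values: none (0 points).
  x = 6: rhs = 6, matching y values: none (0 points).
  x = 7: rhs = 5, matching y values: 4, 7 (2 points).
  x = 8: rhs = 2, matching y values: none (0 points).
  x = 9: rhs = 3, matching y values: 5, 6 (2 points).
  x = 10: rhs = 3, matching y values: 5, 6 (2 points).
Total affine count: 9.
Full point count |E(F_11)| = 9 + 1 = 10.
Hasse bound: |10 − (11+1)| = |-2| = 2 ≤ 2√11 ≈ 6.6332 ✓.


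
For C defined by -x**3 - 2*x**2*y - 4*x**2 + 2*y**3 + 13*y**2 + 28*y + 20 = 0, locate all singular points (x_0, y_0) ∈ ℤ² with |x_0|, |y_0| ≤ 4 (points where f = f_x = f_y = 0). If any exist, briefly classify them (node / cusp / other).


Singular points: {(0, -2)}; classification: cusp.

Compute partial derivatives:
  f_x = -3*x**2 - 4*x*y - 8*x.
  f_y = -2*x**2 + 6*y**2 + 26*y + 28.
Scan x_0 ∈ {−4, ..., 4}. For each x_0, f_y(x_0, y) is a polynomial in y; find its integer roots y ∈ {−4, ..., 4}, then test f_x and f at those candidates.
  x = -4: f_y(-4, y) = 6*y**2 + 26*y - 4; no integer root y with |y| ≤ 4.
  x = -3: f_y(-3, y) = 6*y**2 + 26*y + 10; no integer root y with |y| ≤ 4.
  x = -2: f_y(-2, y) = 6*y**2 + 26*y + 20; vanishes at y ∈ {-1}. (-2, -1): f_x = -4 ≠ 0.
  x = -1: f_y(-1, y) = 6*y**2 + 26*y + 26; no integer root y with |y| ≤ 4.
  x = 0: f_y(0, y) = 6*y**2 + 26*y + 28; vanishes at y ∈ {-2}. (0, -2): f_x = 0, f = 0 — SINGULAR.
  x = 1: f_y(1, y) = 6*y**2 + 26*y + 26; no integer root y with |y| ≤ 4.
  x = 2: f_y(2, y) = 6*y**2 + 26*y + 20; vanishes at y ∈ {-1}. (2, -1): f_x = -20 ≠ 0.
  x = 3: f_y(3, y) = 6*y**2 + 26*y + 10; no integer root y with |y| ≤ 4.
  x = 4: f_y(4, y) = 6*y**2 + 26*y - 4; no integer root y with |y| ≤ 4.
Only singular point on the grid: (0, -2).
Classify: substitute x = 0 + u, y = -2 + v and expand: f = -u**3 - 2*u**2*v + 2*v**3 + v**2.
No constant or linear terms (consistent with a singular point). Quadratic part: v**2. Cubic part: -u**3 - 2*u**2*v + 2*v**3.
The quadratic part v**2 is a perfect square, so there is a single (double) tangent line v = 0, i.e. y = -2. Restricting the cubic part to that line (v = 0) leaves -u**3 ≠ 0, so f is not divisible by v and the branch is v² ≈ u**3 to lowest order — this is a cusp.
Classification: cusp.


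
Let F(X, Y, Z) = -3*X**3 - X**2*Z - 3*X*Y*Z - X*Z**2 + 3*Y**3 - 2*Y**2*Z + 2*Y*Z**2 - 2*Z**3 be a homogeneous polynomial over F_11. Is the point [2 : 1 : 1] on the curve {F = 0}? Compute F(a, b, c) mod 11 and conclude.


F(2,1,1) ≡ 9 (mod 11); P is NOT on the curve.

Evaluate F(2, 1, 1) term-by-term (mod 11).
  -3*X**3 ↦ -3·8·1·1 = -24
  -X**2*Z ↦ -1·4·1·1 = -4
  -3*X*Y*Z ↦ -3·2·1·1 = -6
  -X*Z**2 ↦ -1·2·1·1 = -2
  3*Y**3 ↦ 3·1·1·1 = 3
  -2*Y**2*Z ↦ -2·1·1·1 = -2
  2*Y*Z**2 ↦ 2·1·1·1 = 2
  -2*Z**3 ↦ -2·1·1·1 = -2
Sum: F(2, 1, 1) = (-24) + (-4) + (-6) + (-2) + (3) + (-2) + (2) + (-2) = -35.
Reducing mod 11: -35 ≡ 9 (mod 11).
Since F(a, b, c) ≡ 9 ≠ 0 (mod 11), P does NOT lie on the curve.


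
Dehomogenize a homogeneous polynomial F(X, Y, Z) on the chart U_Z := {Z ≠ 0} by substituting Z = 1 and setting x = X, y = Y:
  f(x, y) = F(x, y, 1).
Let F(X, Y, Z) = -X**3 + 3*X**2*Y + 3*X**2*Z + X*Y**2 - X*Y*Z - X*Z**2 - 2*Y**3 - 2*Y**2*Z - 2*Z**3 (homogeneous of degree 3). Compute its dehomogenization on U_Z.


f(x, y) = -x**3 + 3*x**2*y + 3*x**2 + x*y**2 - x*y - x - 2*y**3 - 2*y**2 - 2

On U_Z we set Z = 1. Each monomial c·X^i·Y^j·Z^k in F becomes c·x^i·y^j·1^k = c·x^i·y^j.
Substituting Z = 1: F(X, Y, 1) = -x**3 + 3*x**2*y + 3*x**2 + x*y**2 - x*y - x - 2*y**3 - 2*y**2 - 2.
Note: deg(f) ≤ deg(F) = 3; strict inequality happens when F is divisible by Z (lost terms).


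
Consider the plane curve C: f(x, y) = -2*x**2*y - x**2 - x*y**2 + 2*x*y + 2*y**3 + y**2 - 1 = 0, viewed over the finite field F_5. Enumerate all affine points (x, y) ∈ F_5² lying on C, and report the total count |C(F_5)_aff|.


Affine F_5-points: {(1, 1), (2, 0), (3, 0), (3, 3)}; count = 4.

For each of the 25 pairs (x, y) ∈ F_5², evaluate f(x, y) mod 5. Record the zeros.
  x = 0: [0↦4, 1↦2, 2↦4, 3↦2, 4↦3]  zeros at y ∈ ∅
  x = 1: [0↦3, 1↦0, 2↦4, 3↦2, 4↦1]  zeros at y ∈ {1}
  x = 2: [0↦0, 1↦2, 2↦4, 3↦3, 4↦1]  zeros at y ∈ {0}
  x = 3: [0↦0, 1↦3, 2↦4, 3↦0, 4↦3]  zeros at y ∈ {0, 3}
  x = 4: [0↦3, 1↦3, 2↦4, 3↦3, 4↦2]  zeros at y ∈ ∅
Collecting zeros: affine points = {(1, 1), (2, 0), (3, 0), (3, 3)}.
Total count |C(F_5)_aff| = 4.


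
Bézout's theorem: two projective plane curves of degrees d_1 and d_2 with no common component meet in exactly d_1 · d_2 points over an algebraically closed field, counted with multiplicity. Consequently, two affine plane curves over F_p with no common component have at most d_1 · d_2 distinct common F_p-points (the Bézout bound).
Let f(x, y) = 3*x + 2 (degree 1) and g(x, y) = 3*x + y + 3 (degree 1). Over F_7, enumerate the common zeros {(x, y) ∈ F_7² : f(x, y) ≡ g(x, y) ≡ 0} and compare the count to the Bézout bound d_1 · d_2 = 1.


Common zeros: {(4, 6)}; count = 1; Bézout bound = 1.

deg(f) = 1, deg(g) = 1, so Bézout bound = 1.
Scan x ∈ F_7. For each x, list the y ∈ F_7 with f(x, y) ≡ 0 and those with g(x, y) ≡ 0 (mod 7); the common zeros in that column are the intersection.
  x = 0: f ≡ 0 at y ∈ ∅; g ≡ 0 at y ∈ {4}; common: ∅.
  x = 1: f ≡ 0 at y ∈ ∅; g ≡ 0 at y ∈ {1}; common: ∅.
  x = 2: f ≡ 0 at y ∈ ∅; g ≡ 0 at y ∈ {5}; common: ∅.
  x = 3: f ≡ 0 at y ∈ ∅; g ≡ 0 at y ∈ {2}; common: ∅.
  x = 4: f ≡ 0 at y ∈ {0, 1, 2, 3, 4, 5, 6}; g ≡ 0 at y ∈ {6}; common: {6}.
  x = 5: f ≡ 0 at y ∈ ∅; g ≡ 0 at y ∈ {3}; common: ∅.
  x = 6: f ≡ 0 at y ∈ ∅; g ≡ 0 at y ∈ {0}; common: ∅.
Collecting: common zeros = {(4, 6)}, so the count is 1.
Comparison with the Bézout bound: 1 ≤ 1 = deg(f)·deg(g), as expected for curves with no common component (the bound is attained).


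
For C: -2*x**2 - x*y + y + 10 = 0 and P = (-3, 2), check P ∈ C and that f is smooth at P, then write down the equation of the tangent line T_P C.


Tangent line at P: 10*x + 4*y + 22 = 0.

Step 1: f(-3, 2) = 0, so P lies on C.
Step 2: partial derivatives
  f_x(x, y) = -4*x - y, f_y(x, y) = 1 - x.
  f_x(P) = 10, f_y(P) = 4 (gradient nonzero, so P is smooth).
Step 3: tangent line at P: 10·(x − -3) + 4·(y − 2) = 0.
Expanding: 10*x + 4*y + 22 = 0.


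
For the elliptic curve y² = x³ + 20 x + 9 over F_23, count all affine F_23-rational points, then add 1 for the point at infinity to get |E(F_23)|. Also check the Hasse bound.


Affine points = {(0, 3), (0, 20), (3, 2), (3, 21), (5, 2), (5, 21), (6, 0), (7, 3), (7, 20), (10, 6), (10, 17), (15, 2), (15, 21), (16, 3), (16, 20), (17, 8), (17, 15), (19, 7), (19, 16)}; affine count = 19; |E(F_23)| = 20.

Discriminant check: Δ ∝ 4a³ + 27b² = 4·20³ + 27·9² = 4·8000 + 27·81 ≡ 9 (mod 23). Nonzero ⇒ E is nonsingular.
For each x ∈ F_23, compute rhs = x³ + 20·x + 9 mod 23, then count y ∈ F_23 with y² ≡ rhs.
  x = 0: rhs = 9, matching y values: 3, 20 (2 points).
  x = 1: rhs = 7, matching y values: none (0 points).
  x = 2: rhs = 11, matching y values: none (0 points).
  x = 3: rhs = 4, matching y values: 2, 21 (2 points).
  x = 4: rhs = 15, matching y values: none (0 points).
  x = 5: rhs = 4, matching y values: 2, 21 (2 points).
  x = 6: rhs = 0, matching y values: 0 (1 points).
  x = 7: rhs = 9, matching y values: 3, 20 (2 points).
  x = 8: rhs = 14, matching y values: none (0 points).
  x = 9: rhs = 21, matching y values: none (0 points).
  x = 10: rhs = 13, matching y values: 6, 17 (2 points).
  x = 11: rhs = 19, matching y values: none (0 points).
  x = 12: rhs = 22, matching y values: none (0 points).
  x = 13: rhs = 5, matching y values: none (0 points).
  x = 14: rhs = 20, matching y values: none (0 points).
  x = 15: rhs = 4, matching y values: 2, 21 (2 points).
  x = 16: rhs = 9, matching y values: 3, 20 (2 points).
  x = 17: rhs = 18, matching y values: 8, 15 (2 points).
  x = 18: rhs = 14, matching y values: none (0 points).
  x = 19: rhs = 3, matching y values: 7, 16 (2 points).
  x = 20: rhs = 14, matching y values: none (0 points).
  x = 21: rhs = 7, matching y values: none (0 points).
  x = 22: rhs = 11, matching y values: none (0 points).
Total affine count: 19.
Full point count |E(F_23)| = 19 + 1 = 20.
Hasse bound: |20 − (23+1)| = |-4| = 4 ≤ 2√23 ≈ 9.5917 ✓.


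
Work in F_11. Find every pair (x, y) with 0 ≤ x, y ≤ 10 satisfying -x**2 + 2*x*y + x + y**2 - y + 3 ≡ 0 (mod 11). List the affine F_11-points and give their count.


Affine F_11-points: {(0, 6), (1, 5), (2, 2), (2, 6), (3, 2), (3, 4), (6, 4), (6, 7), (9, 7), (9, 9), (10, 5), (10, 9)}; count = 12.

For each of the 121 pairs (x, y) ∈ F_11², evaluate f(x, y) mod 11. Record the zeros.
  x = 0: [0↦3, 1↦3, 2↦5, 3↦9, 4↦4, 5↦1, 6↦0, 7↦1, 8↦4, 9↦9, 10↦5]  zeros at y ∈ {6}
  x = 1: [0↦3, 1↦5, 2↦9, 3↦4, 4↦1, 5↦0, 6↦1, 7↦4, 8↦9, 9↦5, 10↦3]  zeros at y ∈ {5}
  x = 2: [0↦1, 1↦5, 2↦0, 3↦8, 4↦7, 5↦8, 6↦0, 7↦5, 8↦1, 9↦10, 10↦10]  zeros at y ∈ {2, 6}
  x = 3: [0↦8, 1↦3, 2↦0, 3↦10, 4↦0, 5↦3, 6↦8, 7↦4, 8↦2, 9↦2, 10↦4]  zeros at y ∈ {2, 4}
  x = 4: [0↦2, 1↦10, 2↦9, 3↦10, 4↦2, 5↦7, 6↦3, 7↦1, 8↦1, 9↦3, 10↦7]  zeros at y ∈ ∅
  x = 5: [0↦5, 1↦4, 2↦5, 3↦8, 4↦2, 5↦9, 6↦7, 7↦7, 8↦9, 9↦2, 10↦8]  zeros at y ∈ ∅
  x = 6: [0↦6, 1↦7, 2↦10, 3↦4, 4↦0, 5↦9, 6↦9, 7↦0, 8↦4, 9↦10, 10↦7]  zeros at y ∈ {4, 7}
  x = 7: [0↦5, 1↦8, 2↦2, 3↦9, 4↦7, 5↦7, 6↦9, 7↦2, 8↦8, 9↦5, 10↦4]  zeros at y ∈ ∅
  x = 8: [0↦2, 1↦7, 2↦3, 3↦1, 4↦1, 5↦3, 6↦7, 7↦2, 8↦10, 9↦9, 10↦10]  zeros at y ∈ ∅
  x = 9: [0↦8, 1↦4, 2↦2, 3↦2, 4↦4, 5↦8, 6↦3, 7↦0, 8↦10, 9↦0, 10↦3]  zeros at y ∈ {7, 9}
  x = 10: [0↦1, 1↦10, 2↦10, 3↦1, 4↦5, 5↦0, 6↦8, 7↦7, 8↦8, 9↦0, 10↦5]  zeros at y ∈ {5, 9}
Collecting zeros: affine points = {(0, 6), (1, 5), (2, 2), (2, 6), (3, 2), (3, 4), (6, 4), (6, 7), (9, 7), (9, 9), (10, 5), (10, 9)}.
Total count |C(F_11)_aff| = 12.


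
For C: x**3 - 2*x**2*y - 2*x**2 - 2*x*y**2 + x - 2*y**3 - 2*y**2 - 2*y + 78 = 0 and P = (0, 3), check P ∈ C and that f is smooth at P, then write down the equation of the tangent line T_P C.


Tangent line at P: -17*x - 68*y + 204 = 0.

Step 1: f(0, 3) = 0, so P lies on C.
Step 2: partial derivatives
  f_x(x, y) = 3*x**2 - 4*x*y - 4*x - 2*y**2 + 1, f_y(x, y) = -2*x**2 - 4*x*y - 6*y**2 - 4*y - 2.
  f_x(P) = -17, f_y(P) = -68 (gradient nonzero, so P is smooth).
Step 3: tangent line at P: -17·(x − 0) + -68·(y − 3) = 0.
Expanding: -17*x - 68*y + 204 = 0.


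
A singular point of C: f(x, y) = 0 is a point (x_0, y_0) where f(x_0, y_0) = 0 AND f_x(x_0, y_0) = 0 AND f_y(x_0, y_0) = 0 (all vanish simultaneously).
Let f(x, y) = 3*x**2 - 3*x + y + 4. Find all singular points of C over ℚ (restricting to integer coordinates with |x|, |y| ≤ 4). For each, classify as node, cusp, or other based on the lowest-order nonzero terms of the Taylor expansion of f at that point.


No singular points in the scanned grid; C is smooth there.

Compute partial derivatives:
  f_x = 6*x - 3.
  f_y = 1.
f_y = 1 is a nonzero constant, so f_y never vanishes: no point (x, y) can satisfy f = f_x = f_y = 0. In particular no (x, y) ∈ {−4, ..., 4}² is singular; the curve is smooth.


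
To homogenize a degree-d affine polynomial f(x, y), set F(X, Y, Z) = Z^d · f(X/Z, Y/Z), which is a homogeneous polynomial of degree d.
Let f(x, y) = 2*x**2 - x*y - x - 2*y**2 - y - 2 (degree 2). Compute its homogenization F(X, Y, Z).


F(X, Y, Z) = 2*X**2 - X*Y - X*Z - 2*Y**2 - Y*Z - 2*Z**2

deg(f) = 2.
Substitute x = X/Z, y = Y/Z into f, then multiply by Z^2.
  monomial 2·x^2·y^0 ↦ 2·X^2·Y^0·Z^0.
  monomial -1·x^1·y^1 ↦ -1·X^1·Y^1·Z^0.
  monomial -1·x^1·y^0 ↦ -1·X^1·Y^0·Z^1.
  monomial -2·x^0·y^2 ↦ -2·X^0·Y^2·Z^0.
  monomial -1·x^0·y^1 ↦ -1·X^0·Y^1·Z^1.
  monomial -2·x^0·y^0 ↦ -2·X^0·Y^0·Z^2.
Collecting: F(X, Y, Z) = 2*X**2 - X*Y - X*Z - 2*Y**2 - Y*Z - 2*Z**2.


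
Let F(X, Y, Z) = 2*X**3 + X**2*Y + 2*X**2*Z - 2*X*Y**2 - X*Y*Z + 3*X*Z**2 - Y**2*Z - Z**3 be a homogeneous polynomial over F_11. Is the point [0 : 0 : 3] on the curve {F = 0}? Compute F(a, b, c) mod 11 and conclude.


F(0,0,3) ≡ 6 (mod 11); P is NOT on the curve.

Evaluate F(0, 0, 3) term-by-term (mod 11).
  2*X**3 ↦ 2·0·1·1 = 0
  X**2*Y ↦ 1·0·0·1 = 0
  2*X**2*Z ↦ 2·0·1·3 = 0
  -2*X*Y**2 ↦ -2·0·0·1 = 0
  -X*Y*Z ↦ -1·0·0·3 = 0
  3*X*Z**2 ↦ 3·0·1·9 = 0
  -Y**2*Z ↦ -1·1·0·3 = 0
  -Z**3 ↦ -1·1·1·27 = -27
Sum: F(0, 0, 3) = (0) + (0) + (0) + (0) + (0) + (0) + (0) + (-27) = -27.
Reducing mod 11: -27 ≡ 6 (mod 11).
Since F(a, b, c) ≡ 6 ≠ 0 (mod 11), P does NOT lie on the curve.


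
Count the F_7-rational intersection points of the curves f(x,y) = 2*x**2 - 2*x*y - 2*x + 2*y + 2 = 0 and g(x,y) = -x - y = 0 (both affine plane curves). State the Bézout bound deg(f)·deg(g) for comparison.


Common zeros: ∅; count = 0; Bézout bound = 2.

deg(f) = 2, deg(g) = 1, so Bézout bound = 2.
Scan x ∈ F_7. For each x, list the y ∈ F_7 with f(x, y) ≡ 0 and those with g(x, y) ≡ 0 (mod 7); the common zeros in that column are the intersection.
  x = 0: f ≡ 0 at y ∈ {6}; g ≡ 0 at y ∈ {0}; common: ∅.
  x = 1: f ≡ 0 at y ∈ ∅; g ≡ 0 at y ∈ {6}; common: ∅.
  x = 2: f ≡ 0 at y ∈ {3}; g ≡ 0 at y ∈ {5}; common: ∅.
  x = 3: f ≡ 0 at y ∈ {0}; g ≡ 0 at y ∈ {4}; common: ∅.
  x = 4: f ≡ 0 at y ∈ {2}; g ≡ 0 at y ∈ {3}; common: ∅.
  x = 5: f ≡ 0 at y ∈ {0}; g ≡ 0 at y ∈ {2}; common: ∅.
  x = 6: f ≡ 0 at y ∈ {2}; g ≡ 0 at y ∈ {1}; common: ∅.
Collecting: common zeros = ∅, so the count is 0.
Comparison with the Bézout bound: 0 ≤ 2 = deg(f)·deg(g), as expected for curves with no common component (the affine F_7-count falls short of the bound because intersections may lie at infinity, over extension fields, or carry multiplicity).


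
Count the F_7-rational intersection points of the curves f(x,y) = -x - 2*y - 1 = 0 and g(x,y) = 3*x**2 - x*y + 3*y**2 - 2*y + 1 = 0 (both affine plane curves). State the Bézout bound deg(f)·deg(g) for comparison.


Common zeros: ∅; count = 0; Bézout bound = 2.

deg(f) = 1, deg(g) = 2, so Bézout bound = 2.
Scan x ∈ F_7. For each x, list the y ∈ F_7 with f(x, y) ≡ 0 and those with g(x, y) ≡ 0 (mod 7); the common zeros in that column are the intersection.
  x = 0: f ≡ 0 at y ∈ {3}; g ≡ 0 at y ∈ ∅; common: ∅.
  x = 1: f ≡ 0 at y ∈ {6}; g ≡ 0 at y ∈ ∅; common: ∅.
  x = 2: f ≡ 0 at y ∈ {2}; g ≡ 0 at y ∈ {3}; common: ∅.
  x = 3: f ≡ 0 at y ∈ {5}; g ≡ 0 at y ∈ {0, 4}; common: ∅.
  x = 4: f ≡ 0 at y ∈ {1}; g ≡ 0 at y ∈ {0, 2}; common: ∅.
  x = 5: f ≡ 0 at y ∈ {4}; g ≡ 0 at y ∈ ∅; common: ∅.
  x = 6: f ≡ 0 at y ∈ {0}; g ≡ 0 at y ∈ {2, 3}; common: ∅.
Collecting: common zeros = ∅, so the count is 0.
Comparison with the Bézout bound: 0 ≤ 2 = deg(f)·deg(g), as expected for curves with no common component (the affine F_7-count falls short of the bound because intersections may lie at infinity, over extension fields, or carry multiplicity).


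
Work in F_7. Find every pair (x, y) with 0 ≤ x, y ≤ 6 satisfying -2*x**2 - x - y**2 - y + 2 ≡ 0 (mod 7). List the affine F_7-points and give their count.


Affine F_7-points: {(0, 1), (0, 5), (1, 2), (1, 4), (2, 2), (2, 4), (3, 1), (3, 5)}; count = 8.

For each of the 49 pairs (x, y) ∈ F_7², evaluate f(x, y) mod 7. Record the zeros.
  x = 0: [0↦2, 1↦0, 2↦3, 3↦4, 4↦3, 5↦0, 6↦2]  zeros at y ∈ {1, 5}
  x = 1: [0↦6, 1↦4, 2↦0, 3↦1, 4↦0, 5↦4, 6↦6]  zeros at y ∈ {2, 4}
  x = 2: [0↦6, 1↦4, 2↦0, 3↦1, 4↦0, 5↦4, 6↦6]  zeros at y ∈ {2, 4}
  x = 3: [0↦2, 1↦0, 2↦3, 3↦4, 4↦3, 5↦0, 6↦2]  zeros at y ∈ {1, 5}
  x = 4: [0↦1, 1↦6, 2↦2, 3↦3, 4↦2, 5↦6, 6↦1]  zeros at y ∈ ∅
  x = 5: [0↦3, 1↦1, 2↦4, 3↦5, 4↦4, 5↦1, 6↦3]  zeros at y ∈ ∅
  x = 6: [0↦1, 1↦6, 2↦2, 3↦3, 4↦2, 5↦6, 6↦1]  zeros at y ∈ ∅
Collecting zeros: affine points = {(0, 1), (0, 5), (1, 2), (1, 4), (2, 2), (2, 4), (3, 1), (3, 5)}.
Total count |C(F_7)_aff| = 8.


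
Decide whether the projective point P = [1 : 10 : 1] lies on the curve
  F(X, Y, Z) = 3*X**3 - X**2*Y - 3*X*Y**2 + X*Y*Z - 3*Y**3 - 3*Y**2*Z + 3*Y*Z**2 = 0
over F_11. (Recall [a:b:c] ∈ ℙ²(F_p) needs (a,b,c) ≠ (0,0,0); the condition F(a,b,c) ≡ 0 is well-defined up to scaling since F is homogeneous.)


F(1,10,1) ≡ 8 (mod 11); P is NOT on the curve.

Evaluate F(1, 10, 1) term-by-term (mod 11).
  3*X**3 ↦ 3·1·1·1 = 3
  -X**2*Y ↦ -1·1·10·1 = -10
  -3*X*Y**2 ↦ -3·1·100·1 = -300
  X*Y*Z ↦ 1·1·10·1 = 10
  -3*Y**3 ↦ -3·1·1000·1 = -3000
  -3*Y**2*Z ↦ -3·1·100·1 = -300
  3*Y*Z**2 ↦ 3·1·10·1 = 30
Sum: F(1, 10, 1) = (3) + (-10) + (-300) + (10) + (-3000) + (-300) + (30) = -3567.
Reducing mod 11: -3567 ≡ 8 (mod 11).
Since F(a, b, c) ≡ 8 ≠ 0 (mod 11), P does NOT lie on the curve.


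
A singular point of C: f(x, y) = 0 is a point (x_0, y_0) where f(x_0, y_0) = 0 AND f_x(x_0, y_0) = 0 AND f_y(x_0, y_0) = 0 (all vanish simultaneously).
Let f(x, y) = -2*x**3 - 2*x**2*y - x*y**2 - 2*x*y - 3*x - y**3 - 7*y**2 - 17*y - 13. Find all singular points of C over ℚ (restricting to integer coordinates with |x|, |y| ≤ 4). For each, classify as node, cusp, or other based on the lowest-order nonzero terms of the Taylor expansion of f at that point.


Singular points: {(1, -3)}; classification: cusp.

Compute partial derivatives:
  f_x = -6*x**2 - 4*x*y - y**2 - 2*y - 3.
  f_y = -2*x**2 - 2*x*y - 2*x - 3*y**2 - 14*y - 17.
Scan x_0 ∈ {−4, ..., 4}. For each x_0, f_y(x_0, y) is a polynomial in y; find its integer roots y ∈ {−4, ..., 4}, then test f_x and f at those candidates.
  x = -4: f_y(-4, y) = -3*y**2 - 6*y - 41; no integer root y with |y| ≤ 4.
  x = -3: f_y(-3, y) = -3*y**2 - 8*y - 29; no integer root y with |y| ≤ 4.
  x = -2: f_y(-2, y) = -3*y**2 - 10*y - 21; no integer root y with |y| ≤ 4.
  x = -1: f_y(-1, y) = -3*y**2 - 12*y - 17; no integer root y with |y| ≤ 4.
  x = 0: f_y(0, y) = -3*y**2 - 14*y - 17; no integer root y with |y| ≤ 4.
  x = 1: f_y(1, y) = -3*y**2 - 16*y - 21; vanishes at y ∈ {-3}. (1, -3): f_x = 0, f = 0 — SINGULAR.
  x = 2: f_y(2, y) = -3*y**2 - 18*y - 29; no integer root y with |y| ≤ 4.
  x = 3: f_y(3, y) = -3*y**2 - 20*y - 41; no integer root y with |y| ≤ 4.
  x = 4: f_y(4, y) = -3*y**2 - 22*y - 57; no integer root y with |y| ≤ 4.
Only singular point on the grid: (1, -3).
Classify: substitute x = 1 + u, y = -3 + v and expand: f = -2*u**3 - 2*u**2*v - u*v**2 - v**3 + v**2.
No constant or linear terms (consistent with a singular point). Quadratic part: v**2. Cubic part: -2*u**3 - 2*u**2*v - u*v**2 - v**3.
The quadratic part v**2 is a perfect square, so there is a single (double) tangent line v = 0, i.e. y = -3. Restricting the cubic part to that line (v = 0) leaves -2*u**3 ≠ 0, so f is not divisible by v and the branch is v² ≈ 2*u**3 to lowest order — this is a cusp.
Classification: cusp.
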